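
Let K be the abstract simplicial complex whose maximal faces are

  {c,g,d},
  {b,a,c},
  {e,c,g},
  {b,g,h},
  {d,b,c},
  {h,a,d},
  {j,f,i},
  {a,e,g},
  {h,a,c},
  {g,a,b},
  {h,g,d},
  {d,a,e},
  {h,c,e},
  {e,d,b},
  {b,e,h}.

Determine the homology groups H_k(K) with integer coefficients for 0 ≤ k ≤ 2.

We work with the vertex ordering a < b < c < d < e < f < g < h < i < j. The simplices of K, each written with vertices in increasing order, are:

  0-simplices (10): a, b, c, d, e, f, g, h, i, j
  1-simplices (24): ab, ac, ad, ae, ag, ah, bc, bd, be, bg, bh, cd, ce, cg, ch, de, dg, dh, eg, eh, fi, fj, gh, ij
  2-simplices (15): abc, abg, ach, ade, adh, aeg, bcd, bde, beh, bgh, cdg, ceg, ceh, dgh, fij

Hence C_0 ≅ Z^10, C_1 ≅ Z^24, C_2 ≅ Z^15.

The boundary map ∂_1: C_1 → C_0 is given by ∂[p,q] = [q] − [p].
The resulting 10×24 matrix has rank 8, and its Smith normal form has invariant factors (1,1,1,1,1,1,1,1).

Boundary ∂_2: C_2 → C_1 acts by ∂[p,q,r] = [q,r] − [p,r] + [p,q]. For instance
  ∂abc = bc − ac + ab,
  ∂beh = eh − bh + be.
As a 24×15 matrix over Z this has rank 14, with invariant factors (1,1,1,1,1,1,1,1,1,1,1,1,1,1).

Computing H_k = (kernel of ∂_k) / (image of ∂_{k+1}):

  H_0: rank C_0 − rank ∂_1 = 10 − 8 = 2, and the invariant factors of ∂_1 are all 1, so H_0 = Z^2.
  H_1: rank ker ∂_1 − rank ∂_2 = (24 − 8) − 14 = 2, and the invariant factors of ∂_2 are all 1, so H_1 = Z^2.
  H_2: rank ker ∂_2 − rank ∂_3 = (15 − 14) − 0 = 1, and there is no ∂_3, so H_2 = Z.

H_0 ≅ Z^2,  H_1 ≅ Z^2,  H_2 ≅ Z.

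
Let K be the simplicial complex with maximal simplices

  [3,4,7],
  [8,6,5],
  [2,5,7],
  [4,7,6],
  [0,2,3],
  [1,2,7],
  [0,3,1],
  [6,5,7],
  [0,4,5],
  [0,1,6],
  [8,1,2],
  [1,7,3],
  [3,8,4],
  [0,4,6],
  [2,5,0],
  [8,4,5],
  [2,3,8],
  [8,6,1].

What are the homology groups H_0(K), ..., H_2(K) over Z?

H_0 ≅ Z,  H_1 ≅ Z ⊕ Z_2,  H_2 = 0.

Take the total order 0 < 1 < 2 < 3 < 4 < 5 < 6 < 7 < 8 on the vertex set. Then K (dimension 2) consists of the simplices:

  0-simplices (9): [0], [1], [2], [3], [4], [5], [6], [7], [8]
  1-simplices (27): (27 of them)
  2-simplices (18): [0,1,3], [0,1,6], [0,2,3], [0,2,5], [0,4,5], [0,4,6], [1,2,7], [1,2,8], [1,3,7], [1,6,8], [2,3,8], [2,5,7], [3,4,7], [3,4,8], [4,5,8], [4,6,7], [5,6,7], [5,6,8]

so the chain groups are C_0 ≅ Z^9, C_1 ≅ Z^27, C_2 ≅ Z^18.

Boundary ∂_1: C_1 → C_0 sends each edge [p,q] (with p < q) to q − p.
The 9×27 boundary matrix has rank 8 and Smith normal form diag(1,1,1,1,1,1,1,1).

∂_2: C_2 → C_1 acts by ∂[p,q,r] = [q,r] − [p,r] + [p,q]. For instance
  ∂[0,2,3] = [2,3] − [0,3] + [0,2],
  ∂[1,3,7] = [3,7] − [1,7] + [1,3].
The 27×18 boundary matrix has rank 18 and Smith normal form diag(1,1,1,1,1,1,1,1,1,1,1,1,1,1,1,1,1,2).

From H_k ≅ ker(∂_k) / im(∂_{k+1}) we obtain:

  H_0: rank C_0 − rank ∂_1 = 9 − 8 = 1, and the invariant factors of ∂_1 are all 1, so H_0 ≅ Z.
  H_1: rank ker ∂_1 − rank ∂_2 = (27 − 8) − 18 = 1, and ∂_2 has invariant factor 2 > 1, so H_1 ≅ Z ⊕ Z_2.
  H_2: rank ker ∂_2 − rank ∂_3 = (18 − 18) − 0 = 0, and there is no ∂_3, so H_2 ≅ 0.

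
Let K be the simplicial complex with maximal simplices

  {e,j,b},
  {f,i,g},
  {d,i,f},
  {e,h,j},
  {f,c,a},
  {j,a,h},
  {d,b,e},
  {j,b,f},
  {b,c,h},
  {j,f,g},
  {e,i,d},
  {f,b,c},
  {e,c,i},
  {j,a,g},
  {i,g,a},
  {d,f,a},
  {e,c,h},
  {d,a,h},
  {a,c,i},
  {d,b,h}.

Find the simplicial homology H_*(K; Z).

We work with the vertex ordering a < b < c < d < e < f < g < h < i < j. The simplices of K, each written with vertices in increasing order, are:

  0-simplices (10): a, b, c, d, e, f, g, h, i, j
  1-simplices (30): ac, ad, af, ag, ah, ai, aj, bc, bd, be, bf, bh, bj, ce, cf, ch, ci, de, df, dh, di, eh, ei, ej, fg, fi, fj, gi, gj, hj
  2-simplices (20): acf, aci, adf, adh, agi, agj, ahj, bcf, bch, bde, bdh, bej, bfj, ceh, cei, dei, dfi, ehj, fgi, fgj

so the chain groups are C_0 ≅ Z^10, C_1 ≅ Z^30, C_2 ≅ Z^20.

Boundary ∂_1: C_1 → C_0 sends each edge [p,q] (with p < q) to q − p. For instance
  ∂fi = i − f.
The 10×30 boundary matrix has rank 9 and Smith normal form diag(1,1,1,1,1,1,1,1,1).

Boundary ∂_2: C_2 → C_1 maps a triangle to the signed sum of its edges. For instance
  ∂bej = ej − bj + be,
  ∂bde = de − be + bd.
As a 30×20 matrix over Z this has rank 20, with invariant factors (1,1,1,1,1,1,1,1,1,1,1,1,1,1,1,1,1,1,1,2).

Computing H_k = (kernel of ∂_k) / (image of ∂_{k+1}):

  H_0: rank C_0 − rank ∂_1 = 10 − 9 = 1, and the invariant factors of ∂_1 are all 1, so H_0 ≅ Z.
  H_1: rank ker ∂_1 − rank ∂_2 = (30 − 9) − 20 = 1, and ∂_2 has invariant factor 2 > 1, so H_1 ≅ Z ⊕ Z/2Z.
  H_2: rank ker ∂_2 − rank ∂_3 = (20 − 20) − 0 = 0, and there is no ∂_3, so H_2 ≅ 0.

As a check, the Euler characteristic is 10 − 30 + 20 = 0, which agrees with 1 − 1 + 0 = 0.

H_0 = Z,  H_1 = Z ⊕ Z/2Z,  H_2 = 0.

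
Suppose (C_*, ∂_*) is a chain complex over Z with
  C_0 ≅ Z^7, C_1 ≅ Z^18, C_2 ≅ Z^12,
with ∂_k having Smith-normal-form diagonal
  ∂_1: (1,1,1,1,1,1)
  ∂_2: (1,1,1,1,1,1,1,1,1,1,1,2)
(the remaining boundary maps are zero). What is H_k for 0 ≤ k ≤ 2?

H_0: b_0 = 7 − 0 − 6 = 1; torsion from ∂_1 factors > 1: none. So H_0 = Z.
H_1: b_1 = 18 − 6 − 12 = 0; torsion from ∂_2 factors > 1: [2]. So H_1 = Z/2Z.
H_2: b_2 = 12 − 12 − 0 = 0; torsion from ∂_3 factors > 1: none. So H_2 = 0.

H_0 = Z,  H_1 = Z/2Z,  H_2 = 0.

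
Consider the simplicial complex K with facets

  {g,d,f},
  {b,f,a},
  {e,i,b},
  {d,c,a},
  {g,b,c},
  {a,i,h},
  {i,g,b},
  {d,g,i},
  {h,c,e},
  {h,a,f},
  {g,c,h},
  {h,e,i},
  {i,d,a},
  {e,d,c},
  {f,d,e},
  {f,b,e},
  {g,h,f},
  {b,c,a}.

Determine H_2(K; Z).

K has 9 vertices, 27 edges, 18 triangles.
rank ∂_2 = 17, rank ∂_3 = 0 ⇒ b_2 = 18 − 17 − 0 = 1. So H_2 ≅ Z.

H_2 = Z.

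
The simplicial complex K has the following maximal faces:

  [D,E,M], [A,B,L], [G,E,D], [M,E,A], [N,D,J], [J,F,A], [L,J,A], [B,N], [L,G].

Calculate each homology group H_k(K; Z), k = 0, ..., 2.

H_0 = Z,  H_1 = Z^3,  H_2 = 0.

Fix the vertex order A < B < D < E < F < G < J < L < M < N and write every simplex with vertices in increasing order. Then dim K = 2 and the simplices of K are:

  0-simplices (10): A, B, D, E, F, G, J, L, M, N
  1-simplices (19): AB, AE, AF, AJ, AL, AM, BL, BN, DE, DG, DJ, DM, DN, EG, EM, FJ, GL, JL, JN
  2-simplices (7): ABL, AEM, AFJ, AJL, DEG, DEM, DJN

giving chain groups C_0 ≅ Z^10, C_1 ≅ Z^19, C_2 ≅ Z^7.

The boundary map ∂_1: C_1 → C_0 is given by ∂[p,q] = [q] − [p]. For instance
  ∂AF = F − A.
The 10×19 boundary matrix has rank 9 and Smith normal form diag(1,1,1,1,1,1,1,1,1).

∂_2: C_2 → C_1 maps a triangle to the signed sum of its edges. For instance
  ∂DEM = EM − DM + DE,
  ∂DJN = JN − DN + DJ.
The resulting 19×7 matrix has rank 7, and its Smith normal form has invariant factors (1,1,1,1,1,1,1).

Reading off H_k = ker ∂_k / im ∂_{k+1}:

  H_0: rank C_0 − rank ∂_1 = 10 − 9 = 1, and the invariant factors of ∂_1 are all 1, so H_0 ≅ Z.
  H_1: rank ker ∂_1 − rank ∂_2 = (19 − 9) − 7 = 3, and the invariant factors of ∂_2 are all 1, so H_1 ≅ Z^3.
  H_2: rank ker ∂_2 − rank ∂_3 = (7 − 7) − 0 = 0, and there is no ∂_3, so H_2 ≅ 0.

As a check, the Euler characteristic is 10 − 19 + 7 = -2, which agrees with 1 − 3 + 0 = -2.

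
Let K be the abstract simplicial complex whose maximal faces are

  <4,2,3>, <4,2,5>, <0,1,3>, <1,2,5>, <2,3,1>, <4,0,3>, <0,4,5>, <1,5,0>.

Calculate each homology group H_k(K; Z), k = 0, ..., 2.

Take the total order 0 < 1 < 2 < 3 < 4 < 5 on the vertex set. Then K (dimension 2) consists of the simplices:

  0-simplices (6): [0], [1], [2], [3], [4], [5]
  1-simplices (12): [0,1], [0,3], [0,4], [0,5], [1,2], [1,3], [1,5], [2,3], [2,4], [2,5], [3,4], [4,5]
  2-simplices (8): [0,1,3], [0,1,5], [0,3,4], [0,4,5], [1,2,3], [1,2,5], [2,3,4], [2,4,5]

Hence C_0 ≅ Z^6, C_1 ≅ Z^12, C_2 ≅ Z^8.

∂_1: C_1 → C_0 maps an edge to its endpoints' difference, ∂[p,q] = q − p.
As a 6×12 matrix over Z this has rank 5, with invariant factors (1,1,1,1,1).

∂_2: C_2 → C_1 acts by ∂[p,q,r] = [q,r] − [p,r] + [p,q]. For instance
  ∂[0,4,5] = [4,5] − [0,5] + [0,4],
  ∂[0,3,4] = [3,4] − [0,4] + [0,3].
This gives a 12×8 integer matrix of rank 7; reducing to Smith normal form yields diagonal entries (1,1,1,1,1,1,1).

From H_k ≅ ker(∂_k) / im(∂_{k+1}) we obtain:

  H_0: rank C_0 − rank ∂_1 = 6 − 5 = 1, and the invariant factors of ∂_1 are all 1, so H_0 ≅ Z.
  H_1: rank ker ∂_1 − rank ∂_2 = (12 − 5) − 7 = 0, and the invariant factors of ∂_2 are all 1, so H_1 ≅ 0.
  H_2: rank ker ∂_2 − rank ∂_3 = (8 − 7) − 0 = 1, and there is no ∂_3, so H_2 ≅ Z.

As a check, the Euler characteristic is 6 − 12 + 8 = 2, which agrees with 1 − 0 + 1 = 2.

H_0 = Z,  H_1 = 0,  H_2 = Z.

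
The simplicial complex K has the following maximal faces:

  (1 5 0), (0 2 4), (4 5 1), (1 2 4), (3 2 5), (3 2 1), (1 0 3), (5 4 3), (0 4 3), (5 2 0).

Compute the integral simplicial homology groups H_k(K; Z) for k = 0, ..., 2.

Order the vertices as 0 < 1 < 2 < 3 < 4 < 5. Listing each simplex with vertices in this order, K has dimension 2 with simplices:

  0-simplices (6): [0], [1], [2], [3], [4], [5]
  1-simplices (15): [0,1], [0,2], [0,3], [0,4], [0,5], [1,2], [1,3], [1,4], [1,5], [2,3], [2,4], [2,5], [3,4], [3,5], [4,5]
  2-simplices (10): [0,1,3], [0,1,5], [0,2,4], [0,2,5], [0,3,4], [1,2,3], [1,2,4], [1,4,5], [2,3,5], [3,4,5]

so the chain groups are C_0 ≅ Z^6, C_1 ≅ Z^15, C_2 ≅ Z^10.

Boundary ∂_1: C_1 → C_0 sends each edge [p,q] (with p < q) to q − p.
The 6×15 boundary matrix has rank 5 and Smith normal form diag(1,1,1,1,1).

Boundary ∂_2: C_2 → C_1 maps a triangle to the signed sum of its edges. For instance
  ∂[0,2,5] = [2,5] − [0,5] + [0,2],
  ∂[1,2,4] = [2,4] − [1,4] + [1,2].
As a 15×10 matrix over Z this has rank 10, with invariant factors (1,1,1,1,1,1,1,1,1,2).

From H_k ≅ ker(∂_k) / im(∂_{k+1}) we obtain:

  H_0: rank C_0 − rank ∂_1 = 6 − 5 = 1, and the invariant factors of ∂_1 are all 1, so H_0 = Z.
  H_1: rank ker ∂_1 − rank ∂_2 = (15 − 5) − 10 = 0, and ∂_2 has invariant factor 2 > 1, so H_1 = Z_2.
  H_2: rank ker ∂_2 − rank ∂_3 = (10 − 10) − 0 = 0, and there is no ∂_3, so H_2 = 0.

H_0 = Z,  H_1 = Z_2,  H_2 = 0.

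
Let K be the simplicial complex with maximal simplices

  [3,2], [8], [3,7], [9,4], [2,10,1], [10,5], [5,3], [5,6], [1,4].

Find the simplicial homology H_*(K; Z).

K has 10 vertices, 10 edges, 1 triangle.
rank ∂_0 = 0, rank ∂_1 = 8 ⇒ b_0 = 10 − 0 − 8 = 2; all invariant factors of ∂_1 are 1 so no torsion. So H_0 = Z^2.
rank ∂_1 = 8, rank ∂_2 = 1 ⇒ b_1 = 10 − 8 − 1 = 1; all invariant factors of ∂_2 are 1 so no torsion. So H_1 = Z.
rank ∂_2 = 1, rank ∂_3 = 0 ⇒ b_2 = 1 − 1 − 0 = 0. So H_2 = 0.

H_0 ≅ Z^2,  H_1 ≅ Z,  H_2 = 0.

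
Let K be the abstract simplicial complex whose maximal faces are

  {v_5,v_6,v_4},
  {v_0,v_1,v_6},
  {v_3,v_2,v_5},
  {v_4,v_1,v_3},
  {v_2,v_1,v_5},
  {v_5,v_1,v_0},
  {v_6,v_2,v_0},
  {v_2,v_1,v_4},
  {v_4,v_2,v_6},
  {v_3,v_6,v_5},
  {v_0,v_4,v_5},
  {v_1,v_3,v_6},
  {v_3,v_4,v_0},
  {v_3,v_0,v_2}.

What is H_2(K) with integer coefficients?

H_2 = Z.

We work with the vertex ordering v_0 < v_1 < v_2 < v_3 < v_4 < v_5 < v_6. The simplices of K, each written with vertices in increasing order, are:

  0-simplices (7): [v_0], [v_1], [v_2], [v_3], [v_4], [v_5], [v_6]
  1-simplices (21): (21 of them)
  2-simplices (14): (14 of them)

Hence C_0 ≅ Z^7, C_1 ≅ Z^21, C_2 ≅ Z^14.

∂_1: C_1 → C_0 maps an edge to its endpoints' difference, ∂[p,q] = q − p.
This gives a 7×21 integer matrix of rank 6; reducing to Smith normal form yields diagonal entries (1,1,1,1,1,1).

∂_2: C_2 → C_1 acts by ∂[p,q,r] = [q,r] − [p,r] + [p,q]. For instance
  ∂[v_1,v_3,v_4] = [v_3,v_4] − [v_1,v_4] + [v_1,v_3],
  ∂[v_1,v_3,v_6] = [v_3,v_6] − [v_1,v_6] + [v_1,v_3].
This gives a 21×14 integer matrix of rank 13; reducing to Smith normal form yields diagonal entries (1,1,1,1,1,1,1,1,1,1,1,1,1).

Computing H_k = (kernel of ∂_k) / (image of ∂_{k+1}):

  H_2: rank ker ∂_2 − rank ∂_3 = (14 − 13) − 0 = 1, and there is no ∂_3, so H_2 ≅ Z.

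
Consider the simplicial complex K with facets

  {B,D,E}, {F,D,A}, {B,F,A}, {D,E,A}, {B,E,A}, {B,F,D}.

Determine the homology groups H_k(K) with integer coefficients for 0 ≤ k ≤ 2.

Order the vertices as A < B < D < E < F. Listing each simplex with vertices in this order, K has dimension 2 with simplices:

  0-simplices (5): A, B, D, E, F
  1-simplices (9): AB, AD, AE, AF, BD, BE, BF, DE, DF
  2-simplices (6): ABE, ABF, ADE, ADF, BDE, BDF

Hence C_0 ≅ Z^5, C_1 ≅ Z^9, C_2 ≅ Z^6.

The boundary map ∂_1: C_1 → C_0 sends each edge [p,q] (with p < q) to q − p.
As a 5×9 matrix over Z this has rank 4, with invariant factors (1,1,1,1).

Boundary ∂_2: C_2 → C_1 sends each 2-simplex [p,q,r] to [q,r] − [p,r] + [p,q]. For instance
  ∂BDF = DF − BF + BD,
  ∂ABF = BF − AF + AB.
The 9×6 boundary matrix has rank 5 and Smith normal form diag(1,1,1,1,1).

Reading off H_k = ker ∂_k / im ∂_{k+1}:

  H_0: rank C_0 − rank ∂_1 = 5 − 4 = 1, and the invariant factors of ∂_1 are all 1, so H_0 = Z.
  H_1: rank ker ∂_1 − rank ∂_2 = (9 − 4) − 5 = 0, and the invariant factors of ∂_2 are all 1, so H_1 = 0.
  H_2: rank ker ∂_2 − rank ∂_3 = (6 − 5) − 0 = 1, and there is no ∂_3, so H_2 = Z.

(K is a triangulation of the 2-sphere S^2.)

H_0 ≅ Z,  H_1 = 0,  H_2 ≅ Z.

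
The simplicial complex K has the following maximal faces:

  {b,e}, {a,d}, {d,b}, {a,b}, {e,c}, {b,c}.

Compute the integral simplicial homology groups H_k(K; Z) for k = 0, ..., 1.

H_0 ≅ Z,  H_1 ≅ Z^2.

Order the vertices as a < b < c < d < e. Listing each simplex with vertices in this order, K has dimension 1 with simplices:

  0-simplices (5): a, b, c, d, e
  1-simplices (6): ab, ad, bc, bd, be, ce

so the chain groups are C_0 ≅ Z^5, C_1 ≅ Z^6.

The boundary map ∂_1: C_1 → C_0 is given by ∂[p,q] = [q] − [p]. For instance
  ∂bc = c − b.
The 5×6 boundary matrix has rank 4 and Smith normal form diag(1,1,1,1).

Computing H_k = (kernel of ∂_k) / (image of ∂_{k+1}):

  H_0: rank C_0 − rank ∂_1 = 5 − 4 = 1, and the invariant factors of ∂_1 are all 1, so H_0 ≅ Z.
  H_1: rank ker ∂_1 − rank ∂_2 = (6 − 4) − 0 = 2, and there is no ∂_2, so H_1 ≅ Z^2.

(K is a triangulation of a wedge of 2 circles.)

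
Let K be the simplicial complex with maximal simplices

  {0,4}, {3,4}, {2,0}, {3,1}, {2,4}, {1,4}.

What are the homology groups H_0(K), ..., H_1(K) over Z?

H_0 = Z,  H_1 = Z^2.

We work with the vertex ordering 0 < 1 < 2 < 3 < 4. The simplices of K, each written with vertices in increasing order, are:

  0-simplices (5): [0], [1], [2], [3], [4]
  1-simplices (6): [0,2], [0,4], [1,3], [1,4], [2,4], [3,4]

so the chain groups are C_0 ≅ Z^5, C_1 ≅ Z^6.

Boundary ∂_1: C_1 → C_0 maps an edge to its endpoints' difference, ∂[p,q] = q − p. For instance
  ∂[1,4] = [4] − [1].
The resulting 5×6 matrix has rank 4, and its Smith normal form has invariant factors (1,1,1,1).

Reading off H_k = ker ∂_k / im ∂_{k+1}:

  H_0: rank C_0 − rank ∂_1 = 5 − 4 = 1, and the invariant factors of ∂_1 are all 1, so H_0 ≅ Z.
  H_1: rank ker ∂_1 − rank ∂_2 = (6 − 4) − 0 = 2, and there is no ∂_2, so H_1 ≅ Z^2.

As a check, the Euler characteristic is 5 − 6 = -1, which agrees with 1 − 2 = -1.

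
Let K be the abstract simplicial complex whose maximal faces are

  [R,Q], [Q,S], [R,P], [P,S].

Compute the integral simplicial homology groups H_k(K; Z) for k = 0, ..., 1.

K has 4 vertices, 4 edges.
rank ∂_0 = 0, rank ∂_1 = 3 ⇒ b_0 = 4 − 0 − 3 = 1; all invariant factors of ∂_1 are 1 so no torsion. So H_0 ≅ Z.
rank ∂_1 = 3, rank ∂_2 = 0 ⇒ b_1 = 4 − 3 − 0 = 1. So H_1 ≅ Z.

H_0 ≅ Z,  H_1 ≅ Z.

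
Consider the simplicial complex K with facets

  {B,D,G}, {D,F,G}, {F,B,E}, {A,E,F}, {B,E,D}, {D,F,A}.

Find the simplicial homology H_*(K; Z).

H_0 ≅ Z,  H_1 ≅ Z,  H_2 = 0.

We work with the vertex ordering A < B < D < E < F < G. The simplices of K, each written with vertices in increasing order, are:

  0-simplices (6): A, B, D, E, F, G
  1-simplices (12): AD, AE, AF, BD, BE, BF, BG, DE, DF, DG, EF, FG
  2-simplices (6): ADF, AEF, BDE, BDG, BEF, DFG

so the chain groups are C_0 ≅ Z^6, C_1 ≅ Z^12, C_2 ≅ Z^6.

∂_1: C_1 → C_0 sends each edge [p,q] (with p < q) to q − p.
This gives a 6×12 integer matrix of rank 5; reducing to Smith normal form yields diagonal entries (1,1,1,1,1).

∂_2: C_2 → C_1 acts by ∂[p,q,r] = [q,r] − [p,r] + [p,q]. For instance
  ∂ADF = DF − AF + AD,
  ∂BDG = DG − BG + BD.
This gives a 12×6 integer matrix of rank 6; reducing to Smith normal form yields diagonal entries (1,1,1,1,1,1).

From H_k ≅ ker(∂_k) / im(∂_{k+1}) we obtain:

  H_0: rank C_0 − rank ∂_1 = 6 − 5 = 1, and the invariant factors of ∂_1 are all 1, so H_0 ≅ Z.
  H_1: rank ker ∂_1 − rank ∂_2 = (12 − 5) − 6 = 1, and the invariant factors of ∂_2 are all 1, so H_1 ≅ Z.
  H_2: rank ker ∂_2 − rank ∂_3 = (6 − 6) − 0 = 0, and there is no ∂_3, so H_2 ≅ 0.

As a check, the Euler characteristic is 6 − 12 + 6 = 0, which agrees with 1 − 1 + 0 = 0.
(K is a triangulation of the cylinder S^1 x I.)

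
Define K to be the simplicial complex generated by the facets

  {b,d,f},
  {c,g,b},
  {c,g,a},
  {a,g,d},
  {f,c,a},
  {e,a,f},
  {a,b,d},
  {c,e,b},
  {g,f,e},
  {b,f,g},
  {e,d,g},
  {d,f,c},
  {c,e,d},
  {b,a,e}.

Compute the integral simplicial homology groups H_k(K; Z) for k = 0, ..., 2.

We work with the vertex ordering a < b < c < d < e < f < g. The simplices of K, each written with vertices in increasing order, are:

  0-simplices (7): a, b, c, d, e, f, g
  1-simplices (21): ab, ac, ad, ae, af, ag, bc, bd, be, bf, bg, cd, ce, cf, cg, de, df, dg, ef, eg, fg
  2-simplices (14): abd, abe, acf, acg, adg, aef, bce, bcg, bdf, bfg, cde, cdf, deg, efg

giving chain groups C_0 ≅ Z^7, C_1 ≅ Z^21, C_2 ≅ Z^14.

∂_1: C_1 → C_0 is given by ∂[p,q] = [q] − [p].
This gives a 7×21 integer matrix of rank 6; reducing to Smith normal form yields diagonal entries (1,1,1,1,1,1).

Boundary ∂_2: C_2 → C_1 acts by ∂[p,q,r] = [q,r] − [p,r] + [p,q]. For instance
  ∂acf = cf − af + ac,
  ∂adg = dg − ag + ad.
The 21×14 boundary matrix has rank 13 and Smith normal form diag(1,1,1,1,1,1,1,1,1,1,1,1,1).

Computing H_k = (kernel of ∂_k) / (image of ∂_{k+1}):

  H_0: rank C_0 − rank ∂_1 = 7 − 6 = 1, and the invariant factors of ∂_1 are all 1, so H_0 = Z.
  H_1: rank ker ∂_1 − rank ∂_2 = (21 − 6) − 13 = 2, and the invariant factors of ∂_2 are all 1, so H_1 = Z^2.
  H_2: rank ker ∂_2 − rank ∂_3 = (14 − 13) − 0 = 1, and there is no ∂_3, so H_2 = Z.

H_0 = Z,  H_1 = Z^2,  H_2 = Z.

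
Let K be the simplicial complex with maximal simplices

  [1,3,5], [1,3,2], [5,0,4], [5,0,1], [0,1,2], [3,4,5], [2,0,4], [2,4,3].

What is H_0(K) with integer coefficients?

H_0 = Z.

We work with the vertex ordering 0 < 1 < 2 < 3 < 4 < 5. The simplices of K, each written with vertices in increasing order, are:

  0-simplices (6): [0], [1], [2], [3], [4], [5]
  1-simplices (12): [0,1], [0,2], [0,4], [0,5], [1,2], [1,3], [1,5], [2,3], [2,4], [3,4], [3,5], [4,5]
  2-simplices (8): [0,1,2], [0,1,5], [0,2,4], [0,4,5], [1,2,3], [1,3,5], [2,3,4], [3,4,5]

so the chain groups are C_0 ≅ Z^6, C_1 ≅ Z^12, C_2 ≅ Z^8.

∂_1: C_1 → C_0 maps an edge to its endpoints' difference, ∂[p,q] = q − p.
The resulting 6×12 matrix has rank 5, and its Smith normal form has invariant factors (1,1,1,1,1).

The boundary map ∂_2: C_2 → C_1 maps a triangle to the signed sum of its edges. For instance
  ∂[0,1,2] = [1,2] − [0,2] + [0,1],
  ∂[1,2,3] = [2,3] − [1,3] + [1,2].
The 12×8 boundary matrix has rank 7 and Smith normal form diag(1,1,1,1,1,1,1).

Computing H_k = (kernel of ∂_k) / (image of ∂_{k+1}):

  H_0: rank C_0 − rank ∂_1 = 6 − 5 = 1, and the invariant factors of ∂_1 are all 1, so H_0 = Z.

(K is a triangulation of the 2-sphere S^2.)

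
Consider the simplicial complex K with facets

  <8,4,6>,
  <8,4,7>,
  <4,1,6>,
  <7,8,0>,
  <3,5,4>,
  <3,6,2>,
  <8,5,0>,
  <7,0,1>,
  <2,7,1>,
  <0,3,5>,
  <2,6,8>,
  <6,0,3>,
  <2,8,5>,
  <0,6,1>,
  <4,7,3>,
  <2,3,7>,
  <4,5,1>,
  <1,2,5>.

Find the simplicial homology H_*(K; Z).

H_0 ≅ Z,  H_1 ≅ Z^2,  H_2 ≅ Z.

Fix the vertex order 0 < 1 < 2 < 3 < 4 < 5 < 6 < 7 < 8 and write every simplex with vertices in increasing order. Then dim K = 2 and the simplices of K are:

  0-simplices (9): [0], [1], [2], [3], [4], [5], [6], [7], [8]
  1-simplices (27): (27 of them)
  2-simplices (18): [0,1,6], [0,1,7], [0,3,5], [0,3,6], [0,5,8], [0,7,8], [1,2,5], [1,2,7], [1,4,5], [1,4,6], [2,3,6], [2,3,7], [2,5,8], [2,6,8], [3,4,5], [3,4,7], [4,6,8], [4,7,8]

giving chain groups C_0 ≅ Z^9, C_1 ≅ Z^27, C_2 ≅ Z^18.

The boundary map ∂_1: C_1 → C_0 is given by ∂[p,q] = [q] − [p].
This gives a 9×27 integer matrix of rank 8; reducing to Smith normal form yields diagonal entries (1,1,1,1,1,1,1,1).

∂_2: C_2 → C_1 maps a triangle to the signed sum of its edges. For instance
  ∂[0,7,8] = [7,8] − [0,8] + [0,7],
  ∂[0,1,7] = [1,7] − [0,7] + [0,1].
The resulting 27×18 matrix has rank 17, and its Smith normal form has invariant factors (1,1,1,1,1,1,1,1,1,1,1,1,1,1,1,1,1).

Reading off H_k = ker ∂_k / im ∂_{k+1}:

  H_0: rank C_0 − rank ∂_1 = 9 − 8 = 1, and the invariant factors of ∂_1 are all 1, so H_0 = Z.
  H_1: rank ker ∂_1 − rank ∂_2 = (27 − 8) − 17 = 2, and the invariant factors of ∂_2 are all 1, so H_1 = Z^2.
  H_2: rank ker ∂_2 − rank ∂_3 = (18 − 17) − 0 = 1, and there is no ∂_3, so H_2 = Z.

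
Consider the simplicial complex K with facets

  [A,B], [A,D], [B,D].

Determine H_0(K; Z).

H_0 = Z.

Take the total order A < B < D on the vertex set. Then K (dimension 1) consists of the simplices:

  0-simplices (3): A, B, D
  1-simplices (3): AB, AD, BD

Hence C_0 ≅ Z^3, C_1 ≅ Z^3.

∂_1: C_1 → C_0 sends each edge [p,q] (with p < q) to q − p. For instance
  ∂AD = D − A.
The 3×3 boundary matrix has rank 2 and Smith normal form diag(1,1).

Now H_k = ker ∂_k / im ∂_{k+1}, so:

  H_0: rank C_0 − rank ∂_1 = 3 − 2 = 1, and the invariant factors of ∂_1 are all 1, so H_0 = Z.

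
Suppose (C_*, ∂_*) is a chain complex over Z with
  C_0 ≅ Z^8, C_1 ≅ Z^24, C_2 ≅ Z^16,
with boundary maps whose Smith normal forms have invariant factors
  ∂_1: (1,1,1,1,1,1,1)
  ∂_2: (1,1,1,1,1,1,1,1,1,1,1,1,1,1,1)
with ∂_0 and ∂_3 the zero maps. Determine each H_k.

H_0 ≅ Z,  H_1 ≅ Z^2,  H_2 ≅ Z.

H_0: b_0 = 8 − 0 − 7 = 1; torsion from ∂_1 factors > 1: none. So H_0 ≅ Z.
H_1: b_1 = 24 − 7 − 15 = 2; torsion from ∂_2 factors > 1: none. So H_1 ≅ Z^2.
H_2: b_2 = 16 − 15 − 0 = 1; torsion from ∂_3 factors > 1: none. So H_2 ≅ Z.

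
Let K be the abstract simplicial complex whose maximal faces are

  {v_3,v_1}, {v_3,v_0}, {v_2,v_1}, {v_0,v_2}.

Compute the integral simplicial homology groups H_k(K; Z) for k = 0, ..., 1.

K has 4 vertices, 4 edges.
rank ∂_0 = 0, rank ∂_1 = 3 ⇒ b_0 = 4 − 0 − 3 = 1; all invariant factors of ∂_1 are 1 so no torsion. So H_0 ≅ Z.
rank ∂_1 = 3, rank ∂_2 = 0 ⇒ b_1 = 4 − 3 − 0 = 1. So H_1 ≅ Z.

H_0 ≅ Z,  H_1 ≅ Z.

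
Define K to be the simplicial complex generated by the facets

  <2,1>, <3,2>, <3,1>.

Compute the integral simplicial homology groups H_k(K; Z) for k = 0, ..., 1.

H_0 = Z,  H_1 = Z.

Fix the vertex order 1 < 2 < 3 and write every simplex with vertices in increasing order. Then dim K = 1 and the simplices of K are:

  0-simplices (3): [1], [2], [3]
  1-simplices (3): [1,2], [1,3], [2,3]

Hence C_0 ≅ Z^3, C_1 ≅ Z^3.

The boundary map ∂_1: C_1 → C_0 maps an edge to its endpoints' difference, ∂[p,q] = q − p.
The resulting 3×3 matrix has rank 2, and its Smith normal form has invariant factors (1,1).

Now H_k = ker ∂_k / im ∂_{k+1}, so:

  H_0: rank C_0 − rank ∂_1 = 3 − 2 = 1, and the invariant factors of ∂_1 are all 1, so H_0 ≅ Z.
  H_1: rank ker ∂_1 − rank ∂_2 = (3 − 2) − 0 = 1, and there is no ∂_2, so H_1 ≅ Z.

As a check, the Euler characteristic is 3 − 3 = 0, which agrees with 1 − 1 = 0.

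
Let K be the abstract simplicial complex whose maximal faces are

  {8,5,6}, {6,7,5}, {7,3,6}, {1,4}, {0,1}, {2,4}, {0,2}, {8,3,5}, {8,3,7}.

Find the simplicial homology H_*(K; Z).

H_0 = Z^2,  H_1 = Z^2,  H_2 = 0.

Take the total order 0 < 1 < 2 < 3 < 4 < 5 < 6 < 7 < 8 on the vertex set. Then K (dimension 2) consists of the simplices:

  0-simplices (9): [0], [1], [2], [3], [4], [5], [6], [7], [8]
  1-simplices (14): [0,1], [0,2], [1,4], [2,4], [3,5], [3,6], [3,7], [3,8], [5,6], [5,7], [5,8], [6,7], [6,8], [7,8]
  2-simplices (5): [3,5,8], [3,6,7], [3,7,8], [5,6,7], [5,6,8]

Hence C_0 ≅ Z^9, C_1 ≅ Z^14, C_2 ≅ Z^5.

The boundary map ∂_1: C_1 → C_0 is given by ∂[p,q] = [q] − [p]. For instance
  ∂[6,8] = [8] − [6].
As a 9×14 matrix over Z this has rank 7, with invariant factors (1,1,1,1,1,1,1).

The boundary map ∂_2: C_2 → C_1 sends each 2-simplex [p,q,r] to [q,r] − [p,r] + [p,q]. For instance
  ∂[3,6,7] = [6,7] − [3,7] + [3,6],
  ∂[5,6,8] = [6,8] − [5,8] + [5,6].
As a 14×5 matrix over Z this has rank 5, with invariant factors (1,1,1,1,1).

From H_k ≅ ker(∂_k) / im(∂_{k+1}) we obtain:

  H_0: rank C_0 − rank ∂_1 = 9 − 7 = 2, and the invariant factors of ∂_1 are all 1, so H_0 ≅ Z^2.
  H_1: rank ker ∂_1 − rank ∂_2 = (14 − 7) − 5 = 2, and the invariant factors of ∂_2 are all 1, so H_1 ≅ Z^2.
  H_2: rank ker ∂_2 − rank ∂_3 = (5 − 5) − 0 = 0, and there is no ∂_3, so H_2 ≅ 0.

As a check, the Euler characteristic is 9 − 14 + 5 = 0, which agrees with 2 − 2 + 0 = 0.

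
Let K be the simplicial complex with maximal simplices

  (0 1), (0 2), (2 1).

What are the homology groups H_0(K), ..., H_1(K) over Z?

H_0 ≅ Z,  H_1 ≅ Z.

Fix the vertex order 0 < 1 < 2 and write every simplex with vertices in increasing order. Then dim K = 1 and the simplices of K are:

  0-simplices (3): [0], [1], [2]
  1-simplices (3): [0,1], [0,2], [1,2]

Hence C_0 ≅ Z^3, C_1 ≅ Z^3.

Boundary ∂_1: C_1 → C_0 maps an edge to its endpoints' difference, ∂[p,q] = q − p. For instance
  ∂[0,2] = [2] − [0].
The 3×3 boundary matrix has rank 2 and Smith normal form diag(1,1).

From H_k ≅ ker(∂_k) / im(∂_{k+1}) we obtain:

  H_0: rank C_0 − rank ∂_1 = 3 − 2 = 1, and the invariant factors of ∂_1 are all 1, so H_0 = Z.
  H_1: rank ker ∂_1 − rank ∂_2 = (3 − 2) − 0 = 1, and there is no ∂_2, so H_1 = Z.

(K is a triangulation of the circle S^1.)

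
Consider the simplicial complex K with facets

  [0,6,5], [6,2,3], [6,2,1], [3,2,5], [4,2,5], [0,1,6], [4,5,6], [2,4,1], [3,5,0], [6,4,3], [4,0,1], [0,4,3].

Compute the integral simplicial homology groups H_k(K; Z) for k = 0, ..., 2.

H_0 ≅ Z,  H_1 ≅ Z/2,  H_2 = 0.

Order the vertices as 0 < 1 < 2 < 3 < 4 < 5 < 6. Listing each simplex with vertices in this order, K has dimension 2 with simplices:

  0-simplices (7): [0], [1], [2], [3], [4], [5], [6]
  1-simplices (18): [0,1], [0,3], [0,4], [0,5], [0,6], [1,2], [1,4], [1,6], [2,3], [2,4], [2,5], [2,6], [3,4], [3,5], [3,6], [4,5], [4,6], [5,6]
  2-simplices (12): [0,1,4], [0,1,6], [0,3,4], [0,3,5], [0,5,6], [1,2,4], [1,2,6], [2,3,5], [2,3,6], [2,4,5], [3,4,6], [4,5,6]

giving chain groups C_0 ≅ Z^7, C_1 ≅ Z^18, C_2 ≅ Z^12.

Boundary ∂_1: C_1 → C_0 is given by ∂[p,q] = [q] − [p]. For instance
  ∂[0,6] = [6] − [0].
This gives a 7×18 integer matrix of rank 6; reducing to Smith normal form yields diagonal entries (1,1,1,1,1,1).

The boundary map ∂_2: C_2 → C_1 maps a triangle to the signed sum of its edges. For instance
  ∂[0,5,6] = [5,6] − [0,6] + [0,5],
  ∂[3,4,6] = [4,6] − [3,6] + [3,4].
The 18×12 boundary matrix has rank 12 and Smith normal form diag(1,1,1,1,1,1,1,1,1,1,1,2).

Now H_k = ker ∂_k / im ∂_{k+1}, so:

  H_0: rank C_0 − rank ∂_1 = 7 − 6 = 1, and the invariant factors of ∂_1 are all 1, so H_0 = Z.
  H_1: rank ker ∂_1 − rank ∂_2 = (18 − 6) − 12 = 0, and ∂_2 has invariant factor 2 > 1, so H_1 = Z/2.
  H_2: rank ker ∂_2 − rank ∂_3 = (12 − 12) − 0 = 0, and there is no ∂_3, so H_2 = 0.

As a check, the Euler characteristic is 7 − 18 + 12 = 1, which agrees with 1 − 0 + 0 = 1.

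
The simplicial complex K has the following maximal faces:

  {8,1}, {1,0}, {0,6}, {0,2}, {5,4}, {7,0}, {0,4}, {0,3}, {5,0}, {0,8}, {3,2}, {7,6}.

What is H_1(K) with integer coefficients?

H_1 ≅ Z^4.

We work with the vertex ordering 0 < 1 < 2 < 3 < 4 < 5 < 6 < 7 < 8. The simplices of K, each written with vertices in increasing order, are:

  0-simplices (9): [0], [1], [2], [3], [4], [5], [6], [7], [8]
  1-simplices (12): [0,1], [0,2], [0,3], [0,4], [0,5], [0,6], [0,7], [0,8], [1,8], [2,3], [4,5], [6,7]

Hence C_0 ≅ Z^9, C_1 ≅ Z^12.

Boundary ∂_1: C_1 → C_0 maps an edge to its endpoints' difference, ∂[p,q] = q − p. For instance
  ∂[1,8] = [8] − [1].
As a 9×12 matrix over Z this has rank 8, with invariant factors (1,1,1,1,1,1,1,1).

From H_k ≅ ker(∂_k) / im(∂_{k+1}) we obtain:

  H_1: rank ker ∂_1 − rank ∂_2 = (12 − 8) − 0 = 4, and there is no ∂_2, so H_1 ≅ Z^4.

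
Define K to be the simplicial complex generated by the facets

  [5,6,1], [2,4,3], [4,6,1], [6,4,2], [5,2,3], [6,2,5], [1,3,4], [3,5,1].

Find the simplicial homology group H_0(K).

H_0 ≅ Z.

Order the vertices as 1 < 2 < 3 < 4 < 5 < 6. Listing each simplex with vertices in this order, K has dimension 2 with simplices:

  0-simplices (6): [1], [2], [3], [4], [5], [6]
  1-simplices (12): [1,3], [1,4], [1,5], [1,6], [2,3], [2,4], [2,5], [2,6], [3,4], [3,5], [4,6], [5,6]
  2-simplices (8): [1,3,4], [1,3,5], [1,4,6], [1,5,6], [2,3,4], [2,3,5], [2,4,6], [2,5,6]

giving chain groups C_0 ≅ Z^6, C_1 ≅ Z^12, C_2 ≅ Z^8.

∂_1: C_1 → C_0 is given by ∂[p,q] = [q] − [p]. For instance
  ∂[5,6] = [6] − [5].
The resulting 6×12 matrix has rank 5, and its Smith normal form has invariant factors (1,1,1,1,1).

Boundary ∂_2: C_2 → C_1 maps a triangle to the signed sum of its edges. For instance
  ∂[1,3,4] = [3,4] − [1,4] + [1,3],
  ∂[2,5,6] = [5,6] − [2,6] + [2,5].
This gives a 12×8 integer matrix of rank 7; reducing to Smith normal form yields diagonal entries (1,1,1,1,1,1,1).

Computing H_k = (kernel of ∂_k) / (image of ∂_{k+1}):

  H_0: rank C_0 − rank ∂_1 = 6 − 5 = 1, and the invariant factors of ∂_1 are all 1, so H_0 = Z.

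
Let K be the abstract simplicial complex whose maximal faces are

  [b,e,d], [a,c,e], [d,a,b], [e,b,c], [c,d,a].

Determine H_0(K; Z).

Take the total order a < b < c < d < e on the vertex set. Then K (dimension 2) consists of the simplices:

  0-simplices (5): a, b, c, d, e
  1-simplices (10): ab, ac, ad, ae, bc, bd, be, cd, ce, de
  2-simplices (5): abd, acd, ace, bce, bde

Hence C_0 ≅ Z^5, C_1 ≅ Z^10, C_2 ≅ Z^5.

The boundary map ∂_1: C_1 → C_0 maps an edge to its endpoints' difference, ∂[p,q] = q − p.
The resulting 5×10 matrix has rank 4, and its Smith normal form has invariant factors (1,1,1,1).

Boundary ∂_2: C_2 → C_1 sends each 2-simplex [p,q,r] to [q,r] − [p,r] + [p,q]. For instance
  ∂bde = de − be + bd,
  ∂ace = ce − ae + ac.
The 10×5 boundary matrix has rank 5 and Smith normal form diag(1,1,1,1,1).

Reading off H_k = ker ∂_k / im ∂_{k+1}:

  H_0: rank C_0 − rank ∂_1 = 5 − 4 = 1, and the invariant factors of ∂_1 are all 1, so H_0 ≅ Z.

H_0 ≅ Z.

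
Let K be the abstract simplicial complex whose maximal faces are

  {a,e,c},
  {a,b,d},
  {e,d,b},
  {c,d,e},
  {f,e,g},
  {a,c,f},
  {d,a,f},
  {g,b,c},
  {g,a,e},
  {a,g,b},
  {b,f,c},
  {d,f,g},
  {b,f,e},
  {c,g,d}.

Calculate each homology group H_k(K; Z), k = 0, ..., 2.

H_0 = Z,  H_1 = Z^2,  H_2 = Z.

Fix the vertex order a < b < c < d < e < f < g and write every simplex with vertices in increasing order. Then dim K = 2 and the simplices of K are:

  0-simplices (7): a, b, c, d, e, f, g
  1-simplices (21): ab, ac, ad, ae, af, ag, bc, bd, be, bf, bg, cd, ce, cf, cg, de, df, dg, ef, eg, fg
  2-simplices (14): abd, abg, ace, acf, adf, aeg, bcf, bcg, bde, bef, cde, cdg, dfg, efg

giving chain groups C_0 ≅ Z^7, C_1 ≅ Z^21, C_2 ≅ Z^14.

∂_1: C_1 → C_0 is given by ∂[p,q] = [q] − [p]. For instance
  ∂bd = d − b.
The 7×21 boundary matrix has rank 6 and Smith normal form diag(1,1,1,1,1,1).

The boundary map ∂_2: C_2 → C_1 sends each 2-simplex [p,q,r] to [q,r] − [p,r] + [p,q]. For instance
  ∂bef = ef − bf + be,
  ∂dfg = fg − dg + df.
As a 21×14 matrix over Z this has rank 13, with invariant factors (1,1,1,1,1,1,1,1,1,1,1,1,1).

Now H_k = ker ∂_k / im ∂_{k+1}, so:

  H_0: rank C_0 − rank ∂_1 = 7 − 6 = 1, and the invariant factors of ∂_1 are all 1, so H_0 ≅ Z.
  H_1: rank ker ∂_1 − rank ∂_2 = (21 − 6) − 13 = 2, and the invariant factors of ∂_2 are all 1, so H_1 ≅ Z^2.
  H_2: rank ker ∂_2 − rank ∂_3 = (14 − 13) − 0 = 1, and there is no ∂_3, so H_2 ≅ Z.

(K is a triangulation of the torus T^2.)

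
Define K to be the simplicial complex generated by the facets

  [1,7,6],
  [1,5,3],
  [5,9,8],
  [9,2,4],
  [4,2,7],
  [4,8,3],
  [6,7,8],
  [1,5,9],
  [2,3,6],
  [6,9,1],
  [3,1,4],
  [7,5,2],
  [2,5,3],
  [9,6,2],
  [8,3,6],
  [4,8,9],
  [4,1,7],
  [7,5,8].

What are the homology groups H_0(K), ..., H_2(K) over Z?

We work with the vertex ordering 1 < 2 < 3 < 4 < 5 < 6 < 7 < 8 < 9. The simplices of K, each written with vertices in increasing order, are:

  0-simplices (9): [1], [2], [3], [4], [5], [6], [7], [8], [9]
  1-simplices (27): (27 of them)
  2-simplices (18): [1,3,4], [1,3,5], [1,4,7], [1,5,9], [1,6,7], [1,6,9], [2,3,5], [2,3,6], [2,4,7], [2,4,9], [2,5,7], [2,6,9], [3,4,8], [3,6,8], [4,8,9], [5,7,8], [5,8,9], [6,7,8]

giving chain groups C_0 ≅ Z^9, C_1 ≅ Z^27, C_2 ≅ Z^18.

∂_1: C_1 → C_0 is given by ∂[p,q] = [q] − [p].
This gives a 9×27 integer matrix of rank 8; reducing to Smith normal form yields diagonal entries (1,1,1,1,1,1,1,1).

∂_2: C_2 → C_1 acts by ∂[p,q,r] = [q,r] − [p,r] + [p,q]. For instance
  ∂[3,4,8] = [4,8] − [3,8] + [3,4],
  ∂[1,5,9] = [5,9] − [1,9] + [1,5].
The resulting 27×18 matrix has rank 17, and its Smith normal form has invariant factors (1,1,1,1,1,1,1,1,1,1,1,1,1,1,1,1,1).

Computing H_k = (kernel of ∂_k) / (image of ∂_{k+1}):

  H_0: rank C_0 − rank ∂_1 = 9 − 8 = 1, and the invariant factors of ∂_1 are all 1, so H_0 ≅ Z.
  H_1: rank ker ∂_1 − rank ∂_2 = (27 − 8) − 17 = 2, and the invariant factors of ∂_2 are all 1, so H_1 ≅ Z^2.
  H_2: rank ker ∂_2 − rank ∂_3 = (18 − 17) − 0 = 1, and there is no ∂_3, so H_2 ≅ Z.

H_0 ≅ Z,  H_1 ≅ Z^2,  H_2 ≅ Z.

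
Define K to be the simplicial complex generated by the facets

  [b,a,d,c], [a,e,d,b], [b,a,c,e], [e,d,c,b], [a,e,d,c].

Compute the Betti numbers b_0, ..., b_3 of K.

b_0 = 1, b_1 = 0, b_2 = 0, b_3 = 1.

Fix the vertex order a < b < c < d < e and write every simplex with vertices in increasing order. Then dim K = 3 and the simplices of K are:

  0-simplices (5): a, b, c, d, e
  1-simplices (10): ab, ac, ad, ae, bc, bd, be, cd, ce, de
  2-simplices (10): abc, abd, abe, acd, ace, ade, bcd, bce, bde, cde
  3-simplices (5): abcd, abce, abde, acde, bcde

so the chain groups are C_0 ≅ Z^5, C_1 ≅ Z^10, C_2 ≅ Z^10, C_3 ≅ Z^5.

∂_1: C_1 → C_0 sends each edge [p,q] (with p < q) to q − p. For instance
  ∂be = e − b.
As a 5×10 matrix over Z this has rank 4, with invariant factors (1,1,1,1).

∂_2: C_2 → C_1 acts by ∂[p,q,r] = [q,r] − [p,r] + [p,q]. For instance
  ∂cde = de − ce + cd,
  ∂bcd = cd − bd + bc.
The resulting 10×10 matrix has rank 6, and its Smith normal form has invariant factors (1,1,1,1,1,1).

Boundary ∂_3: C_3 → C_2 sends each 3-simplex σ to the alternating sum Σ_i (−1)^i (σ with its i-th vertex removed). For instance
  ∂abde = bde − ade + abe − abd,
  ∂abcd = bcd − acd + abd − abc.
This gives a 10×5 integer matrix of rank 4; reducing to Smith normal form yields diagonal entries (1,1,1,1).

From H_k ≅ ker(∂_k) / im(∂_{k+1}) we obtain:

  H_0: rank C_0 − rank ∂_1 = 5 − 4 = 1, and the invariant factors of ∂_1 are all 1, so H_0 ≅ Z.
  H_1: rank ker ∂_1 − rank ∂_2 = (10 − 4) − 6 = 0, and the invariant factors of ∂_2 are all 1, so H_1 ≅ 0.
  H_2: rank ker ∂_2 − rank ∂_3 = (10 − 6) − 4 = 0, and the invariant factors of ∂_3 are all 1, so H_2 ≅ 0.
  H_3: rank ker ∂_3 − rank ∂_4 = (5 − 4) − 0 = 1, and there is no ∂_4, so H_3 ≅ Z.

As a check, the Euler characteristic is 5 − 10 + 10 − 5 = 0, which agrees with 1 − 0 + 0 − 1 = 0.
(K is a triangulation of the 3-sphere S^3.)

Hence the Betti numbers are b_0 = 1, b_1 = 0, b_2 = 0, b_3 = 1.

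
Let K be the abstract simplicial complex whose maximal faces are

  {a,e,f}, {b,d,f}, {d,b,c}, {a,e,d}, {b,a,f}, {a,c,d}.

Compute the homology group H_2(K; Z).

Fix the vertex order a < b < c < d < e < f and write every simplex with vertices in increasing order. Then dim K = 2 and the simplices of K are:

  0-simplices (6): a, b, c, d, e, f
  1-simplices (12): ab, ac, ad, ae, af, bc, bd, bf, cd, de, df, ef
  2-simplices (6): abf, acd, ade, aef, bcd, bdf

Hence C_0 ≅ Z^6, C_1 ≅ Z^12, C_2 ≅ Z^6.

∂_1: C_1 → C_0 maps an edge to its endpoints' difference, ∂[p,q] = q − p.
This gives a 6×12 integer matrix of rank 5; reducing to Smith normal form yields diagonal entries (1,1,1,1,1).

Boundary ∂_2: C_2 → C_1 acts by ∂[p,q,r] = [q,r] − [p,r] + [p,q]. For instance
  ∂aef = ef − af + ae,
  ∂bdf = df − bf + bd.
The 12×6 boundary matrix has rank 6 and Smith normal form diag(1,1,1,1,1,1).

Reading off H_k = ker ∂_k / im ∂_{k+1}:

  H_2: rank ker ∂_2 − rank ∂_3 = (6 − 6) − 0 = 0, and there is no ∂_3, so H_2 = 0.

(K is a triangulation of the cylinder S^1 x I.)

H_2 = 0.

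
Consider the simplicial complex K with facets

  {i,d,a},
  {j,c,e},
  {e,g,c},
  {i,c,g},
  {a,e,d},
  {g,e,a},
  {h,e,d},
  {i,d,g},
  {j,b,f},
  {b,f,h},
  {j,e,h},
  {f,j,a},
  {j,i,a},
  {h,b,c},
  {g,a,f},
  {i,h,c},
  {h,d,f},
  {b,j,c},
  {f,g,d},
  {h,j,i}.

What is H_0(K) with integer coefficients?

H_0 ≅ Z.

Order the vertices as a < b < c < d < e < f < g < h < i < j. Listing each simplex with vertices in this order, K has dimension 2 with simplices:

  0-simplices (10): a, b, c, d, e, f, g, h, i, j
  1-simplices (30): ad, ae, af, ag, ai, aj, bc, bf, bh, bj, ce, cg, ch, ci, cj, de, df, dg, dh, di, eg, eh, ej, fg, fh, fj, gi, hi, hj, ij
  2-simplices (20): ade, adi, aeg, afg, afj, aij, bch, bcj, bfh, bfj, ceg, cej, cgi, chi, deh, dfg, dfh, dgi, ehj, hij

so the chain groups are C_0 ≅ Z^10, C_1 ≅ Z^30, C_2 ≅ Z^20.

∂_1: C_1 → C_0 sends each edge [p,q] (with p < q) to q − p.
The resulting 10×30 matrix has rank 9, and its Smith normal form has invariant factors (1,1,1,1,1,1,1,1,1).

The boundary map ∂_2: C_2 → C_1 sends each 2-simplex [p,q,r] to [q,r] − [p,r] + [p,q]. For instance
  ∂ehj = hj − ej + eh,
  ∂ceg = eg − cg + ce.
The 30×20 boundary matrix has rank 20 and Smith normal form diag(1,1,1,1,1,1,1,1,1,1,1,1,1,1,1,1,1,1,1,2).

Now H_k = ker ∂_k / im ∂_{k+1}, so:

  H_0: rank C_0 − rank ∂_1 = 10 − 9 = 1, and the invariant factors of ∂_1 are all 1, so H_0 ≅ Z.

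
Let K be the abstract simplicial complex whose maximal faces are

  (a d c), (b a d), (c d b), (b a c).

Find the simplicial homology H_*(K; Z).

Order the vertices as a < b < c < d. Listing each simplex with vertices in this order, K has dimension 2 with simplices:

  0-simplices (4): a, b, c, d
  1-simplices (6): ab, ac, ad, bc, bd, cd
  2-simplices (4): abc, abd, acd, bcd

so the chain groups are C_0 ≅ Z^4, C_1 ≅ Z^6, C_2 ≅ Z^4.

Boundary ∂_1: C_1 → C_0 maps an edge to its endpoints' difference, ∂[p,q] = q − p. For instance
  ∂ac = c − a.
As a 4×6 matrix over Z this has rank 3, with invariant factors (1,1,1).

∂_2: C_2 → C_1 maps a triangle to the signed sum of its edges. For instance
  ∂abd = bd − ad + ab,
  ∂abc = bc − ac + ab.
The resulting 6×4 matrix has rank 3, and its Smith normal form has invariant factors (1,1,1).

Reading off H_k = ker ∂_k / im ∂_{k+1}:

  H_0: rank C_0 − rank ∂_1 = 4 − 3 = 1, and the invariant factors of ∂_1 are all 1, so H_0 = Z.
  H_1: rank ker ∂_1 − rank ∂_2 = (6 − 3) − 3 = 0, and the invariant factors of ∂_2 are all 1, so H_1 = 0.
  H_2: rank ker ∂_2 − rank ∂_3 = (4 − 3) − 0 = 1, and there is no ∂_3, so H_2 = Z.

H_0 ≅ Z,  H_1 = 0,  H_2 ≅ Z.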